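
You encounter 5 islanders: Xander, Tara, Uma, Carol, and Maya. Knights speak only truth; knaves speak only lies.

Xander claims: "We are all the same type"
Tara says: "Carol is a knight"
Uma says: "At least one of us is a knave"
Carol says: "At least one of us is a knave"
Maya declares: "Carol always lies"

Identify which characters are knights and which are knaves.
Xander is a knave.
Tara is a knight.
Uma is a knight.
Carol is a knight.
Maya is a knave.

Verification:
- Xander (knave) says "We are all the same type" - this is FALSE (a lie) because Tara, Uma, and Carol are knights and Xander and Maya are knaves.
- Tara (knight) says "Carol is a knight" - this is TRUE because Carol is a knight.
- Uma (knight) says "At least one of us is a knave" - this is TRUE because Xander and Maya are knaves.
- Carol (knight) says "At least one of us is a knave" - this is TRUE because Xander and Maya are knaves.
- Maya (knave) says "Carol always lies" - this is FALSE (a lie) because Carol is a knight.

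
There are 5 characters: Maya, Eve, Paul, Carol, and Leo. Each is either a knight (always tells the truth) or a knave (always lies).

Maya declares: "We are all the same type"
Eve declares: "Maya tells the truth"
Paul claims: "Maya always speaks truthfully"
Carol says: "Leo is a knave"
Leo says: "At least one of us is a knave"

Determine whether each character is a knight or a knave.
Maya is a knave.
Eve is a knave.
Paul is a knave.
Carol is a knave.
Leo is a knight.

Verification:
- Maya (knave) says "We are all the same type" - this is FALSE (a lie) because Leo is a knight and Maya, Eve, Paul, and Carol are knaves.
- Eve (knave) says "Maya tells the truth" - this is FALSE (a lie) because Maya is a knave.
- Paul (knave) says "Maya always speaks truthfully" - this is FALSE (a lie) because Maya is a knave.
- Carol (knave) says "Leo is a knave" - this is FALSE (a lie) because Leo is a knight.
- Leo (knight) says "At least one of us is a knave" - this is TRUE because Maya, Eve, Paul, and Carol are knaves.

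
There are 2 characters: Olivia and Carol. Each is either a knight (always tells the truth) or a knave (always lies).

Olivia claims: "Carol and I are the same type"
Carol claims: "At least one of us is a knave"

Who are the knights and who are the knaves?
Olivia is a knave.
Carol is a knight.

Verification:
- Olivia (knave) says "Carol and I are the same type" - this is FALSE (a lie) because Olivia is a knave and Carol is a knight.
- Carol (knight) says "At least one of us is a knave" - this is TRUE because Olivia is a knave.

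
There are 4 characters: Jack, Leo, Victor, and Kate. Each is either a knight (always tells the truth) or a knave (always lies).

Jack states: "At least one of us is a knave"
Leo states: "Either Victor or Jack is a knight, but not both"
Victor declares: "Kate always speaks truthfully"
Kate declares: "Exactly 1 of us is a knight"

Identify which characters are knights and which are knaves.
Jack is a knight.
Leo is a knight.
Victor is a knave.
Kate is a knave.

Verification:
- Jack (knight) says "At least one of us is a knave" - this is TRUE because Victor and Kate are knaves.
- Leo (knight) says "Either Victor or Jack is a knight, but not both" - this is TRUE because Victor is a knave and Jack is a knight.
- Victor (knave) says "Kate always speaks truthfully" - this is FALSE (a lie) because Kate is a knave.
- Kate (knave) says "Exactly 1 of us is a knight" - this is FALSE (a lie) because there are 2 knights.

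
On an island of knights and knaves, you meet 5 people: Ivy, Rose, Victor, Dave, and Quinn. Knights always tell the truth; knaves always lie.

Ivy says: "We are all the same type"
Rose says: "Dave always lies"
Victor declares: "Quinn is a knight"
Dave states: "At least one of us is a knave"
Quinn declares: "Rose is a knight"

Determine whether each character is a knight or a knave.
Ivy is a knave.
Rose is a knave.
Victor is a knave.
Dave is a knight.
Quinn is a knave.

Verification:
- Ivy (knave) says "We are all the same type" - this is FALSE (a lie) because Dave is a knight and Ivy, Rose, Victor, and Quinn are knaves.
- Rose (knave) says "Dave always lies" - this is FALSE (a lie) because Dave is a knight.
- Victor (knave) says "Quinn is a knight" - this is FALSE (a lie) because Quinn is a knave.
- Dave (knight) says "At least one of us is a knave" - this is TRUE because Ivy, Rose, Victor, and Quinn are knaves.
- Quinn (knave) says "Rose is a knight" - this is FALSE (a lie) because Rose is a knave.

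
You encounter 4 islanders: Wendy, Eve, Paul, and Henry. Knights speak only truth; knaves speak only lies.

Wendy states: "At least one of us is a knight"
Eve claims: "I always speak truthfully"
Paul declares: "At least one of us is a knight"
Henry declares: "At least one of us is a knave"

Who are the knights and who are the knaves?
Wendy is a knight.
Eve is a knave.
Paul is a knight.
Henry is a knight.

Verification:
- Wendy (knight) says "At least one of us is a knight" - this is TRUE because Wendy, Paul, and Henry are knights.
- Eve (knave) says "I always speak truthfully" - this is FALSE (a lie) because Eve is a knave.
- Paul (knight) says "At least one of us is a knight" - this is TRUE because Wendy, Paul, and Henry are knights.
- Henry (knight) says "At least one of us is a knave" - this is TRUE because Eve is a knave.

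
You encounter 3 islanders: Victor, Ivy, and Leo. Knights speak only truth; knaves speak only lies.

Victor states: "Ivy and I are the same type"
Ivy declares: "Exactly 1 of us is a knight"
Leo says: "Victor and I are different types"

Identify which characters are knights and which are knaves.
Victor is a knave.
Ivy is a knight.
Leo is a knave.

Verification:
- Victor (knave) says "Ivy and I are the same type" - this is FALSE (a lie) because Victor is a knave and Ivy is a knight.
- Ivy (knight) says "Exactly 1 of us is a knight" - this is TRUE because there are 1 knights.
- Leo (knave) says "Victor and I are different types" - this is FALSE (a lie) because Leo is a knave and Victor is a knave.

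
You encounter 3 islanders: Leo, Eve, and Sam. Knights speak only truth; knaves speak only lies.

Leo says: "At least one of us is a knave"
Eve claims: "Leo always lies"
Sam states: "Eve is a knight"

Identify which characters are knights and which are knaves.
Leo is a knight.
Eve is a knave.
Sam is a knave.

Verification:
- Leo (knight) says "At least one of us is a knave" - this is TRUE because Eve and Sam are knaves.
- Eve (knave) says "Leo always lies" - this is FALSE (a lie) because Leo is a knight.
- Sam (knave) says "Eve is a knight" - this is FALSE (a lie) because Eve is a knave.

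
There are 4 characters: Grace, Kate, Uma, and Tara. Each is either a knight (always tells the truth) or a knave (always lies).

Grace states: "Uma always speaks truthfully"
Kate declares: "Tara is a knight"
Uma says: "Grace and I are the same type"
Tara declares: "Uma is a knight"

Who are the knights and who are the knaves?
Grace is a knight.
Kate is a knight.
Uma is a knight.
Tara is a knight.

Verification:
- Grace (knight) says "Uma always speaks truthfully" - this is TRUE because Uma is a knight.
- Kate (knight) says "Tara is a knight" - this is TRUE because Tara is a knight.
- Uma (knight) says "Grace and I are the same type" - this is TRUE because Uma is a knight and Grace is a knight.
- Tara (knight) says "Uma is a knight" - this is TRUE because Uma is a knight.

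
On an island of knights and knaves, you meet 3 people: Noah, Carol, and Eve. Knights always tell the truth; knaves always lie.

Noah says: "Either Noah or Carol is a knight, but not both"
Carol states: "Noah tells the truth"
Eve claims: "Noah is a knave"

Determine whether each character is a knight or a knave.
Noah is a knave.
Carol is a knave.
Eve is a knight.

Verification:
- Noah (knave) says "Either Noah or Carol is a knight, but not both" - this is FALSE (a lie) because Noah is a knave and Carol is a knave.
- Carol (knave) says "Noah tells the truth" - this is FALSE (a lie) because Noah is a knave.
- Eve (knight) says "Noah is a knave" - this is TRUE because Noah is a knave.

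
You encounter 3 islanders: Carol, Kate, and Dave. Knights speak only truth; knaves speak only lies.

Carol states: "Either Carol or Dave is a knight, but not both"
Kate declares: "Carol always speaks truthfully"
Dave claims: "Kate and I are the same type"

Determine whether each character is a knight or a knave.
Carol is a knight.
Kate is a knight.
Dave is a knave.

Verification:
- Carol (knight) says "Either Carol or Dave is a knight, but not both" - this is TRUE because Carol is a knight and Dave is a knave.
- Kate (knight) says "Carol always speaks truthfully" - this is TRUE because Carol is a knight.
- Dave (knave) says "Kate and I are the same type" - this is FALSE (a lie) because Dave is a knave and Kate is a knight.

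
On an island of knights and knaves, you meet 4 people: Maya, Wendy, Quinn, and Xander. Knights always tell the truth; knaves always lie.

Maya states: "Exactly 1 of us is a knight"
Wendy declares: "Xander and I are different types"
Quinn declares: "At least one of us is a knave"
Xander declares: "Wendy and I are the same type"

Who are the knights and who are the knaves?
Maya is a knave.
Wendy is a knight.
Quinn is a knight.
Xander is a knave.

Verification:
- Maya (knave) says "Exactly 1 of us is a knight" - this is FALSE (a lie) because there are 2 knights.
- Wendy (knight) says "Xander and I are different types" - this is TRUE because Wendy is a knight and Xander is a knave.
- Quinn (knight) says "At least one of us is a knave" - this is TRUE because Maya and Xander are knaves.
- Xander (knave) says "Wendy and I are the same type" - this is FALSE (a lie) because Xander is a knave and Wendy is a knight.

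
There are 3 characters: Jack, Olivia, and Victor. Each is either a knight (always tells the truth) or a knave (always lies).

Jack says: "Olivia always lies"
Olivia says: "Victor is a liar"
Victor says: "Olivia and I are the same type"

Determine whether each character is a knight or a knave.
Jack is a knave.
Olivia is a knight.
Victor is a knave.

Verification:
- Jack (knave) says "Olivia always lies" - this is FALSE (a lie) because Olivia is a knight.
- Olivia (knight) says "Victor is a liar" - this is TRUE because Victor is a knave.
- Victor (knave) says "Olivia and I are the same type" - this is FALSE (a lie) because Victor is a knave and Olivia is a knight.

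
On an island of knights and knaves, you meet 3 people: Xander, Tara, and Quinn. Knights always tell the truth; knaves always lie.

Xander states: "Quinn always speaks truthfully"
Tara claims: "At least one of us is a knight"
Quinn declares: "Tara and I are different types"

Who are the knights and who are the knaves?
Xander is a knave.
Tara is a knave.
Quinn is a knave.

Verification:
- Xander (knave) says "Quinn always speaks truthfully" - this is FALSE (a lie) because Quinn is a knave.
- Tara (knave) says "At least one of us is a knight" - this is FALSE (a lie) because no one is a knight.
- Quinn (knave) says "Tara and I are different types" - this is FALSE (a lie) because Quinn is a knave and Tara is a knave.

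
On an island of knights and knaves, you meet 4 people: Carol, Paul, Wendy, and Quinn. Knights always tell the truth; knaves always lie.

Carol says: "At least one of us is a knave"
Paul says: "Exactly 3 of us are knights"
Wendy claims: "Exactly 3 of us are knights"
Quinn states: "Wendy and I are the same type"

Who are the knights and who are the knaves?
Carol is a knight.
Paul is a knight.
Wendy is a knight.
Quinn is a knave.

Verification:
- Carol (knight) says "At least one of us is a knave" - this is TRUE because Quinn is a knave.
- Paul (knight) says "Exactly 3 of us are knights" - this is TRUE because there are 3 knights.
- Wendy (knight) says "Exactly 3 of us are knights" - this is TRUE because there are 3 knights.
- Quinn (knave) says "Wendy and I are the same type" - this is FALSE (a lie) because Quinn is a knave and Wendy is a knight.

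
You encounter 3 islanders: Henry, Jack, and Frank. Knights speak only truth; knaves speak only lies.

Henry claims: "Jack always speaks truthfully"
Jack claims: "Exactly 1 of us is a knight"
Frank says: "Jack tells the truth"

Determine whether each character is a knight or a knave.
Henry is a knave.
Jack is a knave.
Frank is a knave.

Verification:
- Henry (knave) says "Jack always speaks truthfully" - this is FALSE (a lie) because Jack is a knave.
- Jack (knave) says "Exactly 1 of us is a knight" - this is FALSE (a lie) because there are 0 knights.
- Frank (knave) says "Jack tells the truth" - this is FALSE (a lie) because Jack is a knave.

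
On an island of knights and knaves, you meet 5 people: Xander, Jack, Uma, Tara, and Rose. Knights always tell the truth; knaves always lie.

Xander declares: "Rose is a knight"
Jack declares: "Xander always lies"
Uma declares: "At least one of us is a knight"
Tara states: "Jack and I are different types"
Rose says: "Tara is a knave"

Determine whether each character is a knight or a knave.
Xander is a knight.
Jack is a knave.
Uma is a knight.
Tara is a knave.
Rose is a knight.

Verification:
- Xander (knight) says "Rose is a knight" - this is TRUE because Rose is a knight.
- Jack (knave) says "Xander always lies" - this is FALSE (a lie) because Xander is a knight.
- Uma (knight) says "At least one of us is a knight" - this is TRUE because Xander, Uma, and Rose are knights.
- Tara (knave) says "Jack and I are different types" - this is FALSE (a lie) because Tara is a knave and Jack is a knave.
- Rose (knight) says "Tara is a knave" - this is TRUE because Tara is a knave.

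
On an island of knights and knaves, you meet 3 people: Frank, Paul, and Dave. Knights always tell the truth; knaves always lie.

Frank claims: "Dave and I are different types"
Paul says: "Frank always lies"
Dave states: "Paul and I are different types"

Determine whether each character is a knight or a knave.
Frank is a knight.
Paul is a knave.
Dave is a knave.

Verification:
- Frank (knight) says "Dave and I are different types" - this is TRUE because Frank is a knight and Dave is a knave.
- Paul (knave) says "Frank always lies" - this is FALSE (a lie) because Frank is a knight.
- Dave (knave) says "Paul and I are different types" - this is FALSE (a lie) because Dave is a knave and Paul is a knave.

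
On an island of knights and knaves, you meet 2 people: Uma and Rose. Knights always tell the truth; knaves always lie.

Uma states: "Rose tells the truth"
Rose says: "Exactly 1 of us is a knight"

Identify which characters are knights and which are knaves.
Uma is a knave.
Rose is a knave.

Verification:
- Uma (knave) says "Rose tells the truth" - this is FALSE (a lie) because Rose is a knave.
- Rose (knave) says "Exactly 1 of us is a knight" - this is FALSE (a lie) because there are 0 knights.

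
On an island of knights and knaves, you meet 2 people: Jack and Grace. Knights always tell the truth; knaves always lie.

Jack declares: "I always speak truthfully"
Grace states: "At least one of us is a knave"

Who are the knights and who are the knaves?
Jack is a knave.
Grace is a knight.

Verification:
- Jack (knave) says "I always speak truthfully" - this is FALSE (a lie) because Jack is a knave.
- Grace (knight) says "At least one of us is a knave" - this is TRUE because Jack is a knave.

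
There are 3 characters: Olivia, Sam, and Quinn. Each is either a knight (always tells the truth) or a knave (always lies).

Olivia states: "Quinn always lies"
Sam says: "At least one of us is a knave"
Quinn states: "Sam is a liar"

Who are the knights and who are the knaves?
Olivia is a knight.
Sam is a knight.
Quinn is a knave.

Verification:
- Olivia (knight) says "Quinn always lies" - this is TRUE because Quinn is a knave.
- Sam (knight) says "At least one of us is a knave" - this is TRUE because Quinn is a knave.
- Quinn (knave) says "Sam is a liar" - this is FALSE (a lie) because Sam is a knight.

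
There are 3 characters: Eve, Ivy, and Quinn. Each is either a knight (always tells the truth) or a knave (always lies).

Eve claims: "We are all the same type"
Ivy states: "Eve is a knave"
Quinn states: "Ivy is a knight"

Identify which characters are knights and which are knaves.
Eve is a knave.
Ivy is a knight.
Quinn is a knight.

Verification:
- Eve (knave) says "We are all the same type" - this is FALSE (a lie) because Ivy and Quinn are knights and Eve is a knave.
- Ivy (knight) says "Eve is a knave" - this is TRUE because Eve is a knave.
- Quinn (knight) says "Ivy is a knight" - this is TRUE because Ivy is a knight.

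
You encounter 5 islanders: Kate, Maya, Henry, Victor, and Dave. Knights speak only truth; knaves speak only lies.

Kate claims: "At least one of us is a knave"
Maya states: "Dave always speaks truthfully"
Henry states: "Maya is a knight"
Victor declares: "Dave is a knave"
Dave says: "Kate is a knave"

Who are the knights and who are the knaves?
Kate is a knight.
Maya is a knave.
Henry is a knave.
Victor is a knight.
Dave is a knave.

Verification:
- Kate (knight) says "At least one of us is a knave" - this is TRUE because Maya, Henry, and Dave are knaves.
- Maya (knave) says "Dave always speaks truthfully" - this is FALSE (a lie) because Dave is a knave.
- Henry (knave) says "Maya is a knight" - this is FALSE (a lie) because Maya is a knave.
- Victor (knight) says "Dave is a knave" - this is TRUE because Dave is a knave.
- Dave (knave) says "Kate is a knave" - this is FALSE (a lie) because Kate is a knight.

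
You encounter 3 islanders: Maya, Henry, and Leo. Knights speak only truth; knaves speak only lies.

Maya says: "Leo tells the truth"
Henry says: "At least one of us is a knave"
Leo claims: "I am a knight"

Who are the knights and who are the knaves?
Maya is a knave.
Henry is a knight.
Leo is a knave.

Verification:
- Maya (knave) says "Leo tells the truth" - this is FALSE (a lie) because Leo is a knave.
- Henry (knight) says "At least one of us is a knave" - this is TRUE because Maya and Leo are knaves.
- Leo (knave) says "I am a knight" - this is FALSE (a lie) because Leo is a knave.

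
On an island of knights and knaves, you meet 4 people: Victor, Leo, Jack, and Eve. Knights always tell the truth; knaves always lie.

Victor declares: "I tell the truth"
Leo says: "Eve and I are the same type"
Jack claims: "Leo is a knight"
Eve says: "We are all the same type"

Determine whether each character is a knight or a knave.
Victor is a knight.
Leo is a knight.
Jack is a knight.
Eve is a knight.

Verification:
- Victor (knight) says "I tell the truth" - this is TRUE because Victor is a knight.
- Leo (knight) says "Eve and I are the same type" - this is TRUE because Leo is a knight and Eve is a knight.
- Jack (knight) says "Leo is a knight" - this is TRUE because Leo is a knight.
- Eve (knight) says "We are all the same type" - this is TRUE because Victor, Leo, Jack, and Eve are knights.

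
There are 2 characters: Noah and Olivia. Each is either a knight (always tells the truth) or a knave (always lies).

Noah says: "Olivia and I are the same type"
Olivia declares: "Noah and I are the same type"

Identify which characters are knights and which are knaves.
Noah is a knight.
Olivia is a knight.

Verification:
- Noah (knight) says "Olivia and I are the same type" - this is TRUE because Noah is a knight and Olivia is a knight.
- Olivia (knight) says "Noah and I are the same type" - this is TRUE because Olivia is a knight and Noah is a knight.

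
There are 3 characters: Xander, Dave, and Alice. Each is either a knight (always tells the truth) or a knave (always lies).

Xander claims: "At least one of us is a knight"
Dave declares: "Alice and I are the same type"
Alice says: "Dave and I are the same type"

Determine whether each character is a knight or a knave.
Xander is a knight.
Dave is a knight.
Alice is a knight.

Verification:
- Xander (knight) says "At least one of us is a knight" - this is TRUE because Xander, Dave, and Alice are knights.
- Dave (knight) says "Alice and I are the same type" - this is TRUE because Dave is a knight and Alice is a knight.
- Alice (knight) says "Dave and I are the same type" - this is TRUE because Alice is a knight and Dave is a knight.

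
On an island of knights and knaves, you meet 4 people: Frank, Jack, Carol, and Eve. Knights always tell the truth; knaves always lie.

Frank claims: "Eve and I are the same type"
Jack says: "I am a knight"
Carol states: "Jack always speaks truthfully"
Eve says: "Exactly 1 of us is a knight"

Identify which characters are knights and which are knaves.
Frank is a knave.
Jack is a knave.
Carol is a knave.
Eve is a knight.

Verification:
- Frank (knave) says "Eve and I are the same type" - this is FALSE (a lie) because Frank is a knave and Eve is a knight.
- Jack (knave) says "I am a knight" - this is FALSE (a lie) because Jack is a knave.
- Carol (knave) says "Jack always speaks truthfully" - this is FALSE (a lie) because Jack is a knave.
- Eve (knight) says "Exactly 1 of us is a knight" - this is TRUE because there are 1 knights.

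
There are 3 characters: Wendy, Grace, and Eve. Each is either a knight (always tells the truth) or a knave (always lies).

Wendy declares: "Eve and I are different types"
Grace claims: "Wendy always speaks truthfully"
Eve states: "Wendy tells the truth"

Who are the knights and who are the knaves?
Wendy is a knave.
Grace is a knave.
Eve is a knave.

Verification:
- Wendy (knave) says "Eve and I are different types" - this is FALSE (a lie) because Wendy is a knave and Eve is a knave.
- Grace (knave) says "Wendy always speaks truthfully" - this is FALSE (a lie) because Wendy is a knave.
- Eve (knave) says "Wendy tells the truth" - this is FALSE (a lie) because Wendy is a knave.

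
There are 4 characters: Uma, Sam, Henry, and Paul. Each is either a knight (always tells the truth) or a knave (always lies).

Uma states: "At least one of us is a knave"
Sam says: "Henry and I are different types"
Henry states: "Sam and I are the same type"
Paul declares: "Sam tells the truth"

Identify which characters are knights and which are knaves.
Uma is a knight.
Sam is a knight.
Henry is a knave.
Paul is a knight.

Verification:
- Uma (knight) says "At least one of us is a knave" - this is TRUE because Henry is a knave.
- Sam (knight) says "Henry and I are different types" - this is TRUE because Sam is a knight and Henry is a knave.
- Henry (knave) says "Sam and I are the same type" - this is FALSE (a lie) because Henry is a knave and Sam is a knight.
- Paul (knight) says "Sam tells the truth" - this is TRUE because Sam is a knight.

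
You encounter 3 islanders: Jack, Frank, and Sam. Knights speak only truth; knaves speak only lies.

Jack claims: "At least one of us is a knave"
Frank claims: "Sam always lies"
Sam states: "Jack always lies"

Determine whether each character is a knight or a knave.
Jack is a knight.
Frank is a knight.
Sam is a knave.

Verification:
- Jack (knight) says "At least one of us is a knave" - this is TRUE because Sam is a knave.
- Frank (knight) says "Sam always lies" - this is TRUE because Sam is a knave.
- Sam (knave) says "Jack always lies" - this is FALSE (a lie) because Jack is a knight.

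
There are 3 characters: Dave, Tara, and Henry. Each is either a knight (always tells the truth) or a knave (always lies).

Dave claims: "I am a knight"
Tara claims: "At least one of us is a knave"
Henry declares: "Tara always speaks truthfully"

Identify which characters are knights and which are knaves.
Dave is a knave.
Tara is a knight.
Henry is a knight.

Verification:
- Dave (knave) says "I am a knight" - this is FALSE (a lie) because Dave is a knave.
- Tara (knight) says "At least one of us is a knave" - this is TRUE because Dave is a knave.
- Henry (knight) says "Tara always speaks truthfully" - this is TRUE because Tara is a knight.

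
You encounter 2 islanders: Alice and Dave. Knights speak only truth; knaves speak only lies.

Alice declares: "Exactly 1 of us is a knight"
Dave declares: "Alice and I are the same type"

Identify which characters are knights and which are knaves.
Alice is a knight.
Dave is a knave.

Verification:
- Alice (knight) says "Exactly 1 of us is a knight" - this is TRUE because there are 1 knights.
- Dave (knave) says "Alice and I are the same type" - this is FALSE (a lie) because Dave is a knave and Alice is a knight.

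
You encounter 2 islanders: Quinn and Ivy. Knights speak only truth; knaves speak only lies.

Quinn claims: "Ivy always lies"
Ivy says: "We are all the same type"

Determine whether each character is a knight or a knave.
Quinn is a knight.
Ivy is a knave.

Verification:
- Quinn (knight) says "Ivy always lies" - this is TRUE because Ivy is a knave.
- Ivy (knave) says "We are all the same type" - this is FALSE (a lie) because Quinn is a knight and Ivy is a knave.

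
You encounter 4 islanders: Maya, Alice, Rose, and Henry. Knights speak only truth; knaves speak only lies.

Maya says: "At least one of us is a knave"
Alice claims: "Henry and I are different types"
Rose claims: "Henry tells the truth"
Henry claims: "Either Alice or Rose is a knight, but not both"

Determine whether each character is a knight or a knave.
Maya is a knight.
Alice is a knave.
Rose is a knave.
Henry is a knave.

Verification:
- Maya (knight) says "At least one of us is a knave" - this is TRUE because Alice, Rose, and Henry are knaves.
- Alice (knave) says "Henry and I are different types" - this is FALSE (a lie) because Alice is a knave and Henry is a knave.
- Rose (knave) says "Henry tells the truth" - this is FALSE (a lie) because Henry is a knave.
- Henry (knave) says "Either Alice or Rose is a knight, but not both" - this is FALSE (a lie) because Alice is a knave and Rose is a knave.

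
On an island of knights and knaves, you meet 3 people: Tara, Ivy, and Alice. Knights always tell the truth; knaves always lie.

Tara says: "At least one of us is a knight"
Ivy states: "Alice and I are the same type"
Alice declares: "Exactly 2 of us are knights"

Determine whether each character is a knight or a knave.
Tara is a knight.
Ivy is a knave.
Alice is a knight.

Verification:
- Tara (knight) says "At least one of us is a knight" - this is TRUE because Tara and Alice are knights.
- Ivy (knave) says "Alice and I are the same type" - this is FALSE (a lie) because Ivy is a knave and Alice is a knight.
- Alice (knight) says "Exactly 2 of us are knights" - this is TRUE because there are 2 knights.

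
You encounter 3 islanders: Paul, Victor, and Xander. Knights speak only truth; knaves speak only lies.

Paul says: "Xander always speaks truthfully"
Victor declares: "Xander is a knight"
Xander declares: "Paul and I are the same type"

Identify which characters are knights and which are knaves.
Paul is a knight.
Victor is a knight.
Xander is a knight.

Verification:
- Paul (knight) says "Xander always speaks truthfully" - this is TRUE because Xander is a knight.
- Victor (knight) says "Xander is a knight" - this is TRUE because Xander is a knight.
- Xander (knight) says "Paul and I are the same type" - this is TRUE because Xander is a knight and Paul is a knight.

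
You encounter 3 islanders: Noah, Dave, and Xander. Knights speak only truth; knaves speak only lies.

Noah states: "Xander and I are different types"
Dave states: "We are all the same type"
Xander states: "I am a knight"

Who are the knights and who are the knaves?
Noah is a knight.
Dave is a knave.
Xander is a knave.

Verification:
- Noah (knight) says "Xander and I are different types" - this is TRUE because Noah is a knight and Xander is a knave.
- Dave (knave) says "We are all the same type" - this is FALSE (a lie) because Noah is a knight and Dave and Xander are knaves.
- Xander (knave) says "I am a knight" - this is FALSE (a lie) because Xander is a knave.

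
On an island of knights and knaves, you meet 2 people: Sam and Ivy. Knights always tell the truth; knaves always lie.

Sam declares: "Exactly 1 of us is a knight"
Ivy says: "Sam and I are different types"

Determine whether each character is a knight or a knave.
Sam is a knave.
Ivy is a knave.

Verification:
- Sam (knave) says "Exactly 1 of us is a knight" - this is FALSE (a lie) because there are 0 knights.
- Ivy (knave) says "Sam and I are different types" - this is FALSE (a lie) because Ivy is a knave and Sam is a knave.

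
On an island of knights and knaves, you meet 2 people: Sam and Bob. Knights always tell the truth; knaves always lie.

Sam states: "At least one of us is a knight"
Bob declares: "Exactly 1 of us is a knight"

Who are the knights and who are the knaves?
Sam is a knave.
Bob is a knave.

Verification:
- Sam (knave) says "At least one of us is a knight" - this is FALSE (a lie) because no one is a knight.
- Bob (knave) says "Exactly 1 of us is a knight" - this is FALSE (a lie) because there are 0 knights.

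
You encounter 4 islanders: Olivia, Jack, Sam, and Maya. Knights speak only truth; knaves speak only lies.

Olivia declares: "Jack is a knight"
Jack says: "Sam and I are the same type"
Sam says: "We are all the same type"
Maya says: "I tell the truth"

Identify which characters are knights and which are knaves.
Olivia is a knight.
Jack is a knight.
Sam is a knight.
Maya is a knight.

Verification:
- Olivia (knight) says "Jack is a knight" - this is TRUE because Jack is a knight.
- Jack (knight) says "Sam and I are the same type" - this is TRUE because Jack is a knight and Sam is a knight.
- Sam (knight) says "We are all the same type" - this is TRUE because Olivia, Jack, Sam, and Maya are knights.
- Maya (knight) says "I tell the truth" - this is TRUE because Maya is a knight.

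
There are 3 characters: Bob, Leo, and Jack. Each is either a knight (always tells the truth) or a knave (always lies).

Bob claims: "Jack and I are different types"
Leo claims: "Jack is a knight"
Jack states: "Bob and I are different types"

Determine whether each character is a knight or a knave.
Bob is a knave.
Leo is a knave.
Jack is a knave.

Verification:
- Bob (knave) says "Jack and I are different types" - this is FALSE (a lie) because Bob is a knave and Jack is a knave.
- Leo (knave) says "Jack is a knight" - this is FALSE (a lie) because Jack is a knave.
- Jack (knave) says "Bob and I are different types" - this is FALSE (a lie) because Jack is a knave and Bob is a knave.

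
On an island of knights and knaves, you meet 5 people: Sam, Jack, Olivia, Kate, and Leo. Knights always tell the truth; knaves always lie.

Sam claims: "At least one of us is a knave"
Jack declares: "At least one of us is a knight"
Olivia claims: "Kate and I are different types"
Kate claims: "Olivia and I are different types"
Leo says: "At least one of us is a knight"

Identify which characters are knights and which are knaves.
Sam is a knight.
Jack is a knight.
Olivia is a knave.
Kate is a knave.
Leo is a knight.

Verification:
- Sam (knight) says "At least one of us is a knave" - this is TRUE because Olivia and Kate are knaves.
- Jack (knight) says "At least one of us is a knight" - this is TRUE because Sam, Jack, and Leo are knights.
- Olivia (knave) says "Kate and I are different types" - this is FALSE (a lie) because Olivia is a knave and Kate is a knave.
- Kate (knave) says "Olivia and I are different types" - this is FALSE (a lie) because Kate is a knave and Olivia is a knave.
- Leo (knight) says "At least one of us is a knight" - this is TRUE because Sam, Jack, and Leo are knights.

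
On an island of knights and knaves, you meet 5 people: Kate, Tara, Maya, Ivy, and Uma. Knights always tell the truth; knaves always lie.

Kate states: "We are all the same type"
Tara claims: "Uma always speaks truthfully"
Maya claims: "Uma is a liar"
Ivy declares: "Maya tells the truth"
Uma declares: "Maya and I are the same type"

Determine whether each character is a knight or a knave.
Kate is a knave.
Tara is a knave.
Maya is a knight.
Ivy is a knight.
Uma is a knave.

Verification:
- Kate (knave) says "We are all the same type" - this is FALSE (a lie) because Maya and Ivy are knights and Kate, Tara, and Uma are knaves.
- Tara (knave) says "Uma always speaks truthfully" - this is FALSE (a lie) because Uma is a knave.
- Maya (knight) says "Uma is a liar" - this is TRUE because Uma is a knave.
- Ivy (knight) says "Maya tells the truth" - this is TRUE because Maya is a knight.
- Uma (knave) says "Maya and I are the same type" - this is FALSE (a lie) because Uma is a knave and Maya is a knight.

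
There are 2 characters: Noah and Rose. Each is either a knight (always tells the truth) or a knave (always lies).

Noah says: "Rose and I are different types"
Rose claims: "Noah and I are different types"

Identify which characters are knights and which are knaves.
Noah is a knave.
Rose is a knave.

Verification:
- Noah (knave) says "Rose and I are different types" - this is FALSE (a lie) because Noah is a knave and Rose is a knave.
- Rose (knave) says "Noah and I are different types" - this is FALSE (a lie) because Rose is a knave and Noah is a knave.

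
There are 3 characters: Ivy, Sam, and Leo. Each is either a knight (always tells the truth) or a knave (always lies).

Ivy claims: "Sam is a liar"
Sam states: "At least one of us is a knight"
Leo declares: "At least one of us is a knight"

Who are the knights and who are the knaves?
Ivy is a knave.
Sam is a knight.
Leo is a knight.

Verification:
- Ivy (knave) says "Sam is a liar" - this is FALSE (a lie) because Sam is a knight.
- Sam (knight) says "At least one of us is a knight" - this is TRUE because Sam and Leo are knights.
- Leo (knight) says "At least one of us is a knight" - this is TRUE because Sam and Leo are knights.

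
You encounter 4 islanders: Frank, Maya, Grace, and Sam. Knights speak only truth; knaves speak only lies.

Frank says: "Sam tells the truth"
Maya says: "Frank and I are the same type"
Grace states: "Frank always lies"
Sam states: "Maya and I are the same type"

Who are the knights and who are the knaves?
Frank is a knight.
Maya is a knight.
Grace is a knave.
Sam is a knight.

Verification:
- Frank (knight) says "Sam tells the truth" - this is TRUE because Sam is a knight.
- Maya (knight) says "Frank and I are the same type" - this is TRUE because Maya is a knight and Frank is a knight.
- Grace (knave) says "Frank always lies" - this is FALSE (a lie) because Frank is a knight.
- Sam (knight) says "Maya and I are the same type" - this is TRUE because Sam is a knight and Maya is a knight.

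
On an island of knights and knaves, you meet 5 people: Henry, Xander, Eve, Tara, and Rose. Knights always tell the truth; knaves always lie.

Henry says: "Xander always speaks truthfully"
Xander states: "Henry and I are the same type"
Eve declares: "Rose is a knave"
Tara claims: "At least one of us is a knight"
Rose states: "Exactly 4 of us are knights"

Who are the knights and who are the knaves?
Henry is a knight.
Xander is a knight.
Eve is a knave.
Tara is a knight.
Rose is a knight.

Verification:
- Henry (knight) says "Xander always speaks truthfully" - this is TRUE because Xander is a knight.
- Xander (knight) says "Henry and I are the same type" - this is TRUE because Xander is a knight and Henry is a knight.
- Eve (knave) says "Rose is a knave" - this is FALSE (a lie) because Rose is a knight.
- Tara (knight) says "At least one of us is a knight" - this is TRUE because Henry, Xander, Tara, and Rose are knights.
- Rose (knight) says "Exactly 4 of us are knights" - this is TRUE because there are 4 knights.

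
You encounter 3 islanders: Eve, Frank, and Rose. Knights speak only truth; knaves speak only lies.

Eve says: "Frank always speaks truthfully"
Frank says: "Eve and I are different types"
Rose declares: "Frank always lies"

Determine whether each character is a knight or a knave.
Eve is a knave.
Frank is a knave.
Rose is a knight.

Verification:
- Eve (knave) says "Frank always speaks truthfully" - this is FALSE (a lie) because Frank is a knave.
- Frank (knave) says "Eve and I are different types" - this is FALSE (a lie) because Frank is a knave and Eve is a knave.
- Rose (knight) says "Frank always lies" - this is TRUE because Frank is a knave.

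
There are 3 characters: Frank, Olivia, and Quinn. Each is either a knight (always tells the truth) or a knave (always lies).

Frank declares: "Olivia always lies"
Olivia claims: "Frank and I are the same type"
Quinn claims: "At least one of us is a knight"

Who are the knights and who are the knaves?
Frank is a knight.
Olivia is a knave.
Quinn is a knight.

Verification:
- Frank (knight) says "Olivia always lies" - this is TRUE because Olivia is a knave.
- Olivia (knave) says "Frank and I are the same type" - this is FALSE (a lie) because Olivia is a knave and Frank is a knight.
- Quinn (knight) says "At least one of us is a knight" - this is TRUE because Frank and Quinn are knights.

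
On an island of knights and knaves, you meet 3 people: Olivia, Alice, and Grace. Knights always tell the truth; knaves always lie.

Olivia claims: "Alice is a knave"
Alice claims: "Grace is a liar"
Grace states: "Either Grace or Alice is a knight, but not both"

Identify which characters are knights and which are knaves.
Olivia is a knight.
Alice is a knave.
Grace is a knight.

Verification:
- Olivia (knight) says "Alice is a knave" - this is TRUE because Alice is a knave.
- Alice (knave) says "Grace is a liar" - this is FALSE (a lie) because Grace is a knight.
- Grace (knight) says "Either Grace or Alice is a knight, but not both" - this is TRUE because Grace is a knight and Alice is a knave.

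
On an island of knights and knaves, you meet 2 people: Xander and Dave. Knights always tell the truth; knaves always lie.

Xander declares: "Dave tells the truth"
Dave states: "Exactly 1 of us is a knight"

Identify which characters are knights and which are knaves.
Xander is a knave.
Dave is a knave.

Verification:
- Xander (knave) says "Dave tells the truth" - this is FALSE (a lie) because Dave is a knave.
- Dave (knave) says "Exactly 1 of us is a knight" - this is FALSE (a lie) because there are 0 knights.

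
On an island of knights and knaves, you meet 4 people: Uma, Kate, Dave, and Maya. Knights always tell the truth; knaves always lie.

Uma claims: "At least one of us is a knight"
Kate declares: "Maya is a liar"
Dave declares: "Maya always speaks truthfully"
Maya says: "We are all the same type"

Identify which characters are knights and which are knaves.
Uma is a knight.
Kate is a knight.
Dave is a knave.
Maya is a knave.

Verification:
- Uma (knight) says "At least one of us is a knight" - this is TRUE because Uma and Kate are knights.
- Kate (knight) says "Maya is a liar" - this is TRUE because Maya is a knave.
- Dave (knave) says "Maya always speaks truthfully" - this is FALSE (a lie) because Maya is a knave.
- Maya (knave) says "We are all the same type" - this is FALSE (a lie) because Uma and Kate are knights and Dave and Maya are knaves.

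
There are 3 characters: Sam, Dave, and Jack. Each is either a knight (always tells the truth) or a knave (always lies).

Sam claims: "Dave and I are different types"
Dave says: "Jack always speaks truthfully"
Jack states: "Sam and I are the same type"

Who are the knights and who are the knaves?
Sam is a knight.
Dave is a knave.
Jack is a knave.

Verification:
- Sam (knight) says "Dave and I are different types" - this is TRUE because Sam is a knight and Dave is a knave.
- Dave (knave) says "Jack always speaks truthfully" - this is FALSE (a lie) because Jack is a knave.
- Jack (knave) says "Sam and I are the same type" - this is FALSE (a lie) because Jack is a knave and Sam is a knight.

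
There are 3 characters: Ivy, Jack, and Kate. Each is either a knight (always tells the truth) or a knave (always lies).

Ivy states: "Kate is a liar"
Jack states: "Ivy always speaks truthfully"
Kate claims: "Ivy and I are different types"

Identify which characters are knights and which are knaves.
Ivy is a knave.
Jack is a knave.
Kate is a knight.

Verification:
- Ivy (knave) says "Kate is a liar" - this is FALSE (a lie) because Kate is a knight.
- Jack (knave) says "Ivy always speaks truthfully" - this is FALSE (a lie) because Ivy is a knave.
- Kate (knight) says "Ivy and I are different types" - this is TRUE because Kate is a knight and Ivy is a knave.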